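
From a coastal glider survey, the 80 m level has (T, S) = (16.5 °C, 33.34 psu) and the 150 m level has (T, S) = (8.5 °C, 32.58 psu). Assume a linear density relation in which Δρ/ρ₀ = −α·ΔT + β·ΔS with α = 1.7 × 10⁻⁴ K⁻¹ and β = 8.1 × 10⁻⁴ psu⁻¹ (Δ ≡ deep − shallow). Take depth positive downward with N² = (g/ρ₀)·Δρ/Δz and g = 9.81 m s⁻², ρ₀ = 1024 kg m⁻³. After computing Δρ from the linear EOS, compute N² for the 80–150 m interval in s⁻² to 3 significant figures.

ΔT = -8.0 K, ΔS = -0.76 psu (deep − shallow).
Δρ/ρ₀ = −αΔT + βΔS = 1.36 × 10⁻³ − 6.156 × 10⁻⁴ = 7.444 × 10⁻⁴, so Δρ ≈ 0.7623 kg m⁻³.
N² = (g/ρ₀)·Δρ/Δz = g·(Δρ/ρ₀)/Δz = 9.81 × 7.444 × 10⁻⁴ / 70 = 1.0432 × 10⁻⁴ s⁻² ≈ 1.04 × 10⁻⁴ s⁻².

1.04 × 10⁻⁴ s⁻²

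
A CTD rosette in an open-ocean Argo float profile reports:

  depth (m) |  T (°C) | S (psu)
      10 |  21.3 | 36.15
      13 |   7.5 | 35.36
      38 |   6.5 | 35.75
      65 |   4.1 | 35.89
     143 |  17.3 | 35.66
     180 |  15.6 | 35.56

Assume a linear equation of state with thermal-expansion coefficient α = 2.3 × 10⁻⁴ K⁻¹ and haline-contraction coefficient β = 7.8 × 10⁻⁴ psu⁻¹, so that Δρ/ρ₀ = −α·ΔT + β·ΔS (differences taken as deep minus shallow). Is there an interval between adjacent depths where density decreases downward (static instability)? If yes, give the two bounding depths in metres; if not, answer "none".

Evaluate Δρ/ρ₀ = −αΔT + βΔS across each adjacent pair:
  10–13 m: −αΔT+βΔS = −(2.3 × 10⁻⁴)(-13.8)+(7.8 × 10⁻⁴)(-0.79) = 2.6 × 10⁻³ → stable
  13–38 m: −αΔT+βΔS = −(2.3 × 10⁻⁴)(-1.0)+(7.8 × 10⁻⁴)(+0.39) = 5.3 × 10⁻⁴ → stable
  38–65 m: −αΔT+βΔS = −(2.3 × 10⁻⁴)(-2.4)+(7.8 × 10⁻⁴)(+0.14) = 6.6 × 10⁻⁴ → stable
  65–143 m: −αΔT+βΔS = −(2.3 × 10⁻⁴)(+13.2)+(7.8 × 10⁻⁴)(-0.23) = -3.2 × 10⁻³ → UNSTABLE
  143–180 m: −αΔT+βΔS = −(2.3 × 10⁻⁴)(-1.7)+(7.8 × 10⁻⁴)(-0.10) = 3.1 × 10⁻⁴ → stable
The 65–143 m interval has Δρ < 0: lighter water underlies denser water.

65–143 m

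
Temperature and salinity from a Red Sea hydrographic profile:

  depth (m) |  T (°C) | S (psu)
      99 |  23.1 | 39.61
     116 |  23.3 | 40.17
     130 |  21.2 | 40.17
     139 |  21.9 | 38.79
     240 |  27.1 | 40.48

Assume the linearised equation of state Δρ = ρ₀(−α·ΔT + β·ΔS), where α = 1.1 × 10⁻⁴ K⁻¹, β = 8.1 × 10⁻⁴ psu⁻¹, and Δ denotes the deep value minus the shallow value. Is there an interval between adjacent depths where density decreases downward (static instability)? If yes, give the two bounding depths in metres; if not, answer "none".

Evaluate Δρ/ρ₀ = −αΔT + βΔS across each adjacent pair:
  99–116 m: −αΔT+βΔS = −(1.1 × 10⁻⁴)(+0.2)+(8.1 × 10⁻⁴)(+0.56) = 4.3 × 10⁻⁴ → stable
  116–130 m: −αΔT+βΔS = −(1.1 × 10⁻⁴)(-2.1)+(8.1 × 10⁻⁴)(+0.00) = 2.3 × 10⁻⁴ → stable
  130–139 m: −αΔT+βΔS = −(1.1 × 10⁻⁴)(+0.7)+(8.1 × 10⁻⁴)(-1.38) = -1.2 × 10⁻³ → UNSTABLE
  139–240 m: −αΔT+βΔS = −(1.1 × 10⁻⁴)(+5.2)+(8.1 × 10⁻⁴)(+1.69) = 8.0 × 10⁻⁴ → stable
The 130–139 m interval has Δρ < 0: lighter water underlies denser water.

130–139 m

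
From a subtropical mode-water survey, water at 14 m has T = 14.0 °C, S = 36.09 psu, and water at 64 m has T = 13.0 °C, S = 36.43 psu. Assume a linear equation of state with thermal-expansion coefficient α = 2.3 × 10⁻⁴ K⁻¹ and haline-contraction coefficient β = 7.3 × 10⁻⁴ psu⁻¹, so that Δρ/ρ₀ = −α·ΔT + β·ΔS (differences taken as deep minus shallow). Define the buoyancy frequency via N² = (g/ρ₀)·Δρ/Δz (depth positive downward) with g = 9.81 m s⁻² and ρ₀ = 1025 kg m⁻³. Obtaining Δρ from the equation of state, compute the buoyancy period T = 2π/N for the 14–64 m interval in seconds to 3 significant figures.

649 s

ΔT = -1.0 K, ΔS = +0.34 psu (deep − shallow).
Δρ/ρ₀ = −αΔT + βΔS = 2.30 × 10⁻⁴ + 2.482 × 10⁻⁴ = 4.782 × 10⁻⁴, so Δρ ≈ 0.4902 kg m⁻³.
N² = (g/ρ₀)·Δρ/Δz = g·(Δρ/ρ₀)/Δz = 9.81 × 4.782 × 10⁻⁴ / 50 = 9.3823 × 10⁻⁵ s⁻².
N = √(9.3823 × 10⁻⁵) = 9.6862 × 10⁻³ rad s⁻¹ → T = 2π/N = 648.67 s ≈ 649 s.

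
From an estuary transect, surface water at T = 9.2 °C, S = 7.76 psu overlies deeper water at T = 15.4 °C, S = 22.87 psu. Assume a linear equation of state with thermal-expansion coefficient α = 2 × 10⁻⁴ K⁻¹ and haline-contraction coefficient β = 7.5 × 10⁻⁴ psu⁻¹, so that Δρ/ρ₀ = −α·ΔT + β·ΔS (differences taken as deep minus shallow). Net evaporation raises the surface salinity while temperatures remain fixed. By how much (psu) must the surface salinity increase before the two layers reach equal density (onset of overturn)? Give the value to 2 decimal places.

13.46 psu

Neutral buoyancy requires −α(T_deep − T_surf) + β(S_deep − S_surf′) = 0.
S_surf′ = S_deep − (α/β)·ΔT = 22.87 − (2 × 10⁻⁴/7.5 × 10⁻⁴)·(+6.2) = 21.2167 psu.
Increase required: 21.2167 − 7.76 = 13.4567 psu.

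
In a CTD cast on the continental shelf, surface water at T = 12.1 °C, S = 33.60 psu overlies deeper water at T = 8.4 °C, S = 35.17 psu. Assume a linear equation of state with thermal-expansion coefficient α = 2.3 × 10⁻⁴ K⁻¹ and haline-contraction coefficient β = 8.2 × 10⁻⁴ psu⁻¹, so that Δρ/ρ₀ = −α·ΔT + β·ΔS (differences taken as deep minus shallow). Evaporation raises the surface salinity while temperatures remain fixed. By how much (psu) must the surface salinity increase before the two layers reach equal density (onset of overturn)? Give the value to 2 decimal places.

Neutral buoyancy requires −α(T_deep − T_surf) + β(S_deep − S_surf′) = 0.
S_surf′ = S_deep − (α/β)·ΔT = 35.17 − (2.3 × 10⁻⁴/8.2 × 10⁻⁴)·(-3.7) = 36.2078 psu.
Increase required: 36.2078 − 33.60 = 2.6078 psu.

2.61 psu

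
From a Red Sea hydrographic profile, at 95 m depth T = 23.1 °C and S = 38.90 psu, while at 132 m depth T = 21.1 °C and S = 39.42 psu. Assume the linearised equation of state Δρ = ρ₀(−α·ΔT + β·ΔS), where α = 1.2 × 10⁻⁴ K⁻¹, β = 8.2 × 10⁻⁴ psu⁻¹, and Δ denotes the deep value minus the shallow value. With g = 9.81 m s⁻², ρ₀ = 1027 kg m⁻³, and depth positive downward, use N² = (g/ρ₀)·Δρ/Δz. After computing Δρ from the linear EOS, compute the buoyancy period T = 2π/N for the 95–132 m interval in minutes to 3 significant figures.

7.88 min

ΔT = -2.0 K, ΔS = +0.52 psu (deep − shallow).
Δρ/ρ₀ = −αΔT + βΔS = 2.40 × 10⁻⁴ + 4.264 × 10⁻⁴ = 6.664 × 10⁻⁴, so Δρ ≈ 0.6844 kg m⁻³.
N² = (g/ρ₀)·Δρ/Δz = g·(Δρ/ρ₀)/Δz = 9.81 × 6.664 × 10⁻⁴ / 37 = 1.7669 × 10⁻⁴ s⁻².
N = √(1.7669 × 10⁻⁴) = 0.013292 rad s⁻¹ → T = 2π/N = 472.70 s = 7.8783 min ≈ 7.88 min.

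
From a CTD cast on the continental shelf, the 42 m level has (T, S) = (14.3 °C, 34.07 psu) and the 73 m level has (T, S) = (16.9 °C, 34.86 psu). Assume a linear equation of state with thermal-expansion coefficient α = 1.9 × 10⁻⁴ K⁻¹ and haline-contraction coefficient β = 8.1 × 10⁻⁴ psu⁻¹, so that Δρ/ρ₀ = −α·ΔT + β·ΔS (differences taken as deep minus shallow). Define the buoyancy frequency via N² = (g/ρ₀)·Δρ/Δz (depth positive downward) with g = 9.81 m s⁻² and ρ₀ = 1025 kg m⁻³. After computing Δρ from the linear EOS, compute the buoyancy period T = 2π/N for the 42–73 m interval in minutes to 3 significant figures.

ΔT = +2.6 K, ΔS = +0.79 psu (deep − shallow).
Δρ/ρ₀ = −αΔT + βΔS = -4.94 × 10⁻⁴ + 6.399 × 10⁻⁴ = 1.459 × 10⁻⁴, so Δρ ≈ 0.1495 kg m⁻³.
N² = (g/ρ₀)·Δρ/Δz = g·(Δρ/ρ₀)/Δz = 9.81 × 1.459 × 10⁻⁴ / 31 = 4.6170 × 10⁻⁵ s⁻².
N = √(4.6170 × 10⁻⁵) = 6.7949 × 10⁻³ rad s⁻¹ → T = 2π/N = 924.69 s = 15.412 min ≈ 15.4 min.

15.4 min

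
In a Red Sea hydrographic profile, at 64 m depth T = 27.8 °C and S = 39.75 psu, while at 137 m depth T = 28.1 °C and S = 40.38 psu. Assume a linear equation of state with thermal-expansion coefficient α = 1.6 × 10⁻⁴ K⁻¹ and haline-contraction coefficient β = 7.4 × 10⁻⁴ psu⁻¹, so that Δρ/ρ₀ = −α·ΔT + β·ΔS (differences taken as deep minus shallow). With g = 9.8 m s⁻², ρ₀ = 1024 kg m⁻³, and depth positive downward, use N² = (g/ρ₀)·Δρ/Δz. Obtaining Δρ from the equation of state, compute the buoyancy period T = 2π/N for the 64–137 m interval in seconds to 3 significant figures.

839 s

ΔT = +0.3 K, ΔS = +0.63 psu (deep − shallow).
Δρ/ρ₀ = −αΔT + βΔS = -4.80 × 10⁻⁵ + 4.662 × 10⁻⁴ = 4.182 × 10⁻⁴, so Δρ ≈ 0.4282 kg m⁻³.
N² = (g/ρ₀)·Δρ/Δz = g·(Δρ/ρ₀)/Δz = 9.8 × 4.182 × 10⁻⁴ / 73 = 5.6142 × 10⁻⁵ s⁻².
N = √(5.6142 × 10⁻⁵) = 7.4928 × 10⁻³ rad s⁻¹ → T = 2π/N = 838.56 s ≈ 839 s.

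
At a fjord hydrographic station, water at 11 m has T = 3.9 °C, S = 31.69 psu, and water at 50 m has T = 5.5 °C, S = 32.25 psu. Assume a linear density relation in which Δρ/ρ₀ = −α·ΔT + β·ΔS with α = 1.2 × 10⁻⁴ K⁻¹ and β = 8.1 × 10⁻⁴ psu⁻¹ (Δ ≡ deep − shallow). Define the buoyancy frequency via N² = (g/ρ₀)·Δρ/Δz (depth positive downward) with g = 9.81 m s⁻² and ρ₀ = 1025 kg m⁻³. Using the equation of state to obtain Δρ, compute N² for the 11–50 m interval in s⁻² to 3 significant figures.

ΔT = +1.6 K, ΔS = +0.56 psu (deep − shallow).
Δρ/ρ₀ = −αΔT + βΔS = -1.92 × 10⁻⁴ + 4.536 × 10⁻⁴ = 2.616 × 10⁻⁴, so Δρ ≈ 0.2681 kg m⁻³.
N² = (g/ρ₀)·Δρ/Δz = g·(Δρ/ρ₀)/Δz = 9.81 × 2.616 × 10⁻⁴ / 39 = 6.5802 × 10⁻⁵ s⁻² ≈ 6.58 × 10⁻⁵ s⁻².

6.58 × 10⁻⁵ s⁻²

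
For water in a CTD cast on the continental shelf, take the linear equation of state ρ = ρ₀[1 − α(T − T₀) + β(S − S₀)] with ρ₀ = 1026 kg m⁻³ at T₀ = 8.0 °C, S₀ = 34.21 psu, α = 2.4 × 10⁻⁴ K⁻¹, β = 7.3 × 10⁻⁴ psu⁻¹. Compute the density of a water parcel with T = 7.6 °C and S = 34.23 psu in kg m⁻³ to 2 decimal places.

1026.11 kg m⁻³

T − T₀ = -0.4 K, S − S₀ = +0.02 psu.
Bracket = 1 − α·(-0.4) + β·(+0.02) = 1 + (1.106 × 10⁻⁴) = 1.0001106.
ρ = 1026 × 1.0001106 = 1026.11 kg m⁻³.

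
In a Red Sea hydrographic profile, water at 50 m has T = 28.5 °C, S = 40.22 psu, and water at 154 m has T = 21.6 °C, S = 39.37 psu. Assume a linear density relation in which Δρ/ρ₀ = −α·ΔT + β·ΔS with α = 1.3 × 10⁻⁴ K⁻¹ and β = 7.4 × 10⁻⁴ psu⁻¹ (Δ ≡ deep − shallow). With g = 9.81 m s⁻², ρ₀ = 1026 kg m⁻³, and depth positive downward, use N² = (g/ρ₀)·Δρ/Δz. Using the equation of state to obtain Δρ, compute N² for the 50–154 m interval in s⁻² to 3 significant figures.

2.53 × 10⁻⁵ s⁻²

ΔT = -6.9 K, ΔS = -0.85 psu (deep − shallow).
Δρ/ρ₀ = −αΔT + βΔS = 8.97 × 10⁻⁴ − 6.29 × 10⁻⁴ = 2.68 × 10⁻⁴, so Δρ ≈ 0.2750 kg m⁻³.
N² = (g/ρ₀)·Δρ/Δz = g·(Δρ/ρ₀)/Δz = 9.81 × 2.68 × 10⁻⁴ / 104 = 2.5280 × 10⁻⁵ s⁻² ≈ 2.53 × 10⁻⁵ s⁻².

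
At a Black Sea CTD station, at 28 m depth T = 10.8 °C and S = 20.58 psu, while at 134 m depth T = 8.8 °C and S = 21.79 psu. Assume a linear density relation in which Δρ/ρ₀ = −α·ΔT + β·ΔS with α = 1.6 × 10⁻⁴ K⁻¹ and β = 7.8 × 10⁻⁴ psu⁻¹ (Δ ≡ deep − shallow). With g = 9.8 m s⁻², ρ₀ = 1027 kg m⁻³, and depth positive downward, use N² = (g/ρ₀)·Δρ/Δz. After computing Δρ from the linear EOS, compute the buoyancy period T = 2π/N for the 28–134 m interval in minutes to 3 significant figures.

ΔT = -2.0 K, ΔS = +1.21 psu (deep − shallow).
Δρ/ρ₀ = −αΔT + βΔS = 3.20 × 10⁻⁴ + 9.438 × 10⁻⁴ = 1.2638 × 10⁻³, so Δρ ≈ 1.298 kg m⁻³.
N² = (g/ρ₀)·Δρ/Δz = g·(Δρ/ρ₀)/Δz = 9.8 × 1.2638 × 10⁻³ / 106 = 1.1684 × 10⁻⁴ s⁻².
N = √(1.1684 × 10⁻⁴) = 0.010809 rad s⁻¹ → T = 2π/N = 581.29 s = 9.6882 min ≈ 9.69 min.

9.69 min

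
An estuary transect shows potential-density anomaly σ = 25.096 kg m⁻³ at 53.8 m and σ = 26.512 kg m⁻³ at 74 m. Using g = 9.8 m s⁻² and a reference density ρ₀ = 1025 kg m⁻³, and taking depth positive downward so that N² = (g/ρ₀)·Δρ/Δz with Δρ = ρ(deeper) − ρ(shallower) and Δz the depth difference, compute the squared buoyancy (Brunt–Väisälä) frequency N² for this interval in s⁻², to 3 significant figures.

Δρ = 1026.512 − 1025.096 = 1.416 kg m⁻³ over Δz = 74 − 53.8 = 20.2 m.
N² = (9.8/1025) × (1.416/20.2) = 6.7021 × 10⁻⁴ s⁻² ≈ 6.70 × 10⁻⁴ s⁻².
Since Δρ > 0 the layer is stably stratified.

6.70 × 10⁻⁴ s⁻²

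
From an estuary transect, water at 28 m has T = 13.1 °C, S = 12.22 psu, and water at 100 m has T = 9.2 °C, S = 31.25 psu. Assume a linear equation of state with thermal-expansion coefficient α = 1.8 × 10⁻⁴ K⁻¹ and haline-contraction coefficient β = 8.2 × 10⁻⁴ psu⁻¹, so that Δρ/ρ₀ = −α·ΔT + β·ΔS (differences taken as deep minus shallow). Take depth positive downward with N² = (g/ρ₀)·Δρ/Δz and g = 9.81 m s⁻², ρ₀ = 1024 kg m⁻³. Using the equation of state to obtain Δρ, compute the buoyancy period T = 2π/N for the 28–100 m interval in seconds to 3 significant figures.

ΔT = -3.9 K, ΔS = +19.03 psu (deep − shallow).
Δρ/ρ₀ = −αΔT + βΔS = 7.02 × 10⁻⁴ + 0.0156046 = 0.0163066, so Δρ ≈ 16.70 kg m⁻³.
N² = (g/ρ₀)·Δρ/Δz = g·(Δρ/ρ₀)/Δz = 9.81 × 0.0163066 / 72 = 2.2218 × 10⁻³ s⁻².
N = √(2.2218 × 10⁻³) = 0.047136 rad s⁻¹ → T = 2π/N = 133.30 s ≈ 133 s.

133 s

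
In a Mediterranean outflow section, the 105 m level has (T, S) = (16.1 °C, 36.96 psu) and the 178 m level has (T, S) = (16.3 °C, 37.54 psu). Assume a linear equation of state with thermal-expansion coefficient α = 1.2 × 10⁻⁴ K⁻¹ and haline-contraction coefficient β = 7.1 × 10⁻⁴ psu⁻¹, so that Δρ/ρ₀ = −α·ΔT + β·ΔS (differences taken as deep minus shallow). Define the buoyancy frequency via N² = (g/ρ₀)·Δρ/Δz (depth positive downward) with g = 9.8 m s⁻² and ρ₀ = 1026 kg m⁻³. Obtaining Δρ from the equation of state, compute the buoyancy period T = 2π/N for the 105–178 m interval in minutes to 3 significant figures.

ΔT = +0.2 K, ΔS = +0.58 psu (deep − shallow).
Δρ/ρ₀ = −αΔT + βΔS = -2.40 × 10⁻⁵ + 4.118 × 10⁻⁴ = 3.878 × 10⁻⁴, so Δρ ≈ 0.3979 kg m⁻³.
N² = (g/ρ₀)·Δρ/Δz = g·(Δρ/ρ₀)/Δz = 9.8 × 3.878 × 10⁻⁴ / 73 = 5.2061 × 10⁻⁵ s⁻².
N = √(5.2061 × 10⁻⁵) = 7.2153 × 10⁻³ rad s⁻¹ → T = 2π/N = 870.81 s = 14.513 min ≈ 14.5 min.

14.5 min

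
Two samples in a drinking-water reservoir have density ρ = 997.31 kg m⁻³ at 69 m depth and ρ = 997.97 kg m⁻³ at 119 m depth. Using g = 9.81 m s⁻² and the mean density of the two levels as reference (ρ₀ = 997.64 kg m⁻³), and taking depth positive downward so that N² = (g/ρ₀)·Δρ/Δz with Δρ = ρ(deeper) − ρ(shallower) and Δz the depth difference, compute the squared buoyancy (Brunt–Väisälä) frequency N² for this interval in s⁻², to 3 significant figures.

1.30 × 10⁻⁴ s⁻²

Δρ = 997.97 − 997.31 = 0.66 kg m⁻³ over Δz = 119 − 69 = 50 m.
N² = (9.81/997.64) × (0.66/50) = 1.2980 × 10⁻⁴ s⁻² ≈ 1.30 × 10⁻⁴ s⁻².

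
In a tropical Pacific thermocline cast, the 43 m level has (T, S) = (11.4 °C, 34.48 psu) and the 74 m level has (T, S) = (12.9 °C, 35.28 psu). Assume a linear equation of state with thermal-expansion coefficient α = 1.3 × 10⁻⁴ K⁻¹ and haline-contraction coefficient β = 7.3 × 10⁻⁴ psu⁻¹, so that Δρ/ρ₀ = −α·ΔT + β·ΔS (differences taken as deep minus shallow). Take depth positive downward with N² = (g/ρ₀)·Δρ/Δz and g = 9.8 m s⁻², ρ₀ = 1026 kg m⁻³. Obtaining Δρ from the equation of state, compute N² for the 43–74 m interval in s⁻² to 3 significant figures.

1.23 × 10⁻⁴ s⁻²

ΔT = +1.5 K, ΔS = +0.80 psu (deep − shallow).
Δρ/ρ₀ = −αΔT + βΔS = -1.95 × 10⁻⁴ + 5.84 × 10⁻⁴ = 3.89 × 10⁻⁴, so Δρ ≈ 0.3991 kg m⁻³.
N² = (g/ρ₀)·Δρ/Δz = g·(Δρ/ρ₀)/Δz = 9.8 × 3.89 × 10⁻⁴ / 31 = 1.2297 × 10⁻⁴ s⁻² ≈ 1.23 × 10⁻⁴ s⁻².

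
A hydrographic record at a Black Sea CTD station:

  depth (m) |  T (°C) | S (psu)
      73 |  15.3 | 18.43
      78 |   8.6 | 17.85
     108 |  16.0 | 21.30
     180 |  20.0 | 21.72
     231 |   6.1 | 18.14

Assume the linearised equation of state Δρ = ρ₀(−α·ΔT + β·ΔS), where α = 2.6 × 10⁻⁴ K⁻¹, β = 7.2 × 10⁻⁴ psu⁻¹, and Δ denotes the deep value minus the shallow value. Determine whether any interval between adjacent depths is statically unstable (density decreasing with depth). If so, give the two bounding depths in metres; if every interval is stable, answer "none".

108–180 m

Evaluate Δρ/ρ₀ = −αΔT + βΔS across each adjacent pair:
  73–78 m: −αΔT+βΔS = −(2.6 × 10⁻⁴)(-6.7)+(7.2 × 10⁻⁴)(-0.58) = 1.3 × 10⁻³ → stable
  78–108 m: −αΔT+βΔS = −(2.6 × 10⁻⁴)(+7.4)+(7.2 × 10⁻⁴)(+3.45) = 5.6 × 10⁻⁴ → stable
  108–180 m: −αΔT+βΔS = −(2.6 × 10⁻⁴)(+4.0)+(7.2 × 10⁻⁴)(+0.42) = -7.4 × 10⁻⁴ → UNSTABLE
  180–231 m: −αΔT+βΔS = −(2.6 × 10⁻⁴)(-13.9)+(7.2 × 10⁻⁴)(-3.58) = 1.0 × 10⁻³ → stable
The 108–180 m interval has Δρ < 0: lighter water underlies denser water.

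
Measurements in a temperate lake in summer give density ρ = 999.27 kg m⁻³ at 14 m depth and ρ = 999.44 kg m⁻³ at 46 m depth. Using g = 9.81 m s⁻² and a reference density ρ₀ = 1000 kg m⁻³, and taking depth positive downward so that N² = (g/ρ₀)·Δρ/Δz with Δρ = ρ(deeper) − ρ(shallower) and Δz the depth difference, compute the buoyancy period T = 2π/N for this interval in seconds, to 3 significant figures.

870 s

Δρ = 999.44 − 999.27 = 0.17 kg m⁻³ over Δz = 46 − 14 = 32 m.
N² = (9.81/1000) × (0.17/32) = 5.2116 × 10⁻⁵ s⁻².
N = √(5.2116 × 10⁻⁵) = 7.2191 × 10⁻³ rad s⁻¹, so T = 2π/N = 870.36 s ≈ 870 s.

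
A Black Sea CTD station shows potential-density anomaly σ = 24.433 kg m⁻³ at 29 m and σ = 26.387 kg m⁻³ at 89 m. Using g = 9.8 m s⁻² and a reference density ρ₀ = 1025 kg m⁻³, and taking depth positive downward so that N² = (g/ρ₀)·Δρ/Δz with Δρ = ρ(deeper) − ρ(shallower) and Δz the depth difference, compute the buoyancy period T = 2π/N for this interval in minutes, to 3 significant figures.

5.93 min

Δρ = 1026.387 − 1024.433 = 1.954 kg m⁻³ over Δz = 89 − 29 = 60 m.
N² = (9.8/1025) × (1.954/60) = 3.1137 × 10⁻⁴ s⁻².
N = √(3.1137 × 10⁻⁴) = 0.017646 rad s⁻¹, so T = 2π/N = 356.07 s = 5.9345 min ≈ 5.93 min.
N² > 0, so the interval is statically stable.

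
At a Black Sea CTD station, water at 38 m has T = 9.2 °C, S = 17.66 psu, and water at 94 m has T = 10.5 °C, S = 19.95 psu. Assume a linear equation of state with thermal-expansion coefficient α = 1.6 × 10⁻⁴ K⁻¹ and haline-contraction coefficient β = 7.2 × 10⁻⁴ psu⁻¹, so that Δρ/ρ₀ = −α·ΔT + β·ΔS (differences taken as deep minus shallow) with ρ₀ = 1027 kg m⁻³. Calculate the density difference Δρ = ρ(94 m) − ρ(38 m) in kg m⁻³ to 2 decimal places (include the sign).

+1.48 kg m⁻³

ΔT = +1.3 K, ΔS = +2.29 psu (deep − shallow).
Δρ/ρ₀ = −(1.6 × 10⁻⁴)(+1.3) + (7.2 × 10⁻⁴)(+2.29) = 1.4408 × 10⁻³.
Δρ = 1027 × (1.4408 × 10⁻³) = +1.48 kg m⁻³.
Positive Δρ: denser below, stable.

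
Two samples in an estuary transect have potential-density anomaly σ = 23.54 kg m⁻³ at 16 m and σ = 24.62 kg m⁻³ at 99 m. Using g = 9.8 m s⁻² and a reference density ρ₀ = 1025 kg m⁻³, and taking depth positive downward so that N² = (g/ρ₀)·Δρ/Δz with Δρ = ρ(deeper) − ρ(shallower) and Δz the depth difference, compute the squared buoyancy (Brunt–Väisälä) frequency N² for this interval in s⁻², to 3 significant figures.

1.24 × 10⁻⁴ s⁻²

Δρ = 1024.62 − 1023.54 = 1.08 kg m⁻³ over Δz = 99 − 16 = 83 m.
N² = (9.8/1025) × (1.08/83) = 1.2441 × 10⁻⁴ s⁻² ≈ 1.24 × 10⁻⁴ s⁻².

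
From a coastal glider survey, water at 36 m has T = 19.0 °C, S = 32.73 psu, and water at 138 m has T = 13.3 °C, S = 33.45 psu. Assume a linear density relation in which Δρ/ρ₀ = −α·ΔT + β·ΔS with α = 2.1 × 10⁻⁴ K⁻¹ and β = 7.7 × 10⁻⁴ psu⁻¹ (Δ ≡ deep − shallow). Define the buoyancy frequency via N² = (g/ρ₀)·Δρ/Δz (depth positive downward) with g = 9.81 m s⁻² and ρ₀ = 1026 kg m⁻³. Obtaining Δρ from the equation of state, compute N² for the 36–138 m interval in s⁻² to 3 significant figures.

1.68 × 10⁻⁴ s⁻²

ΔT = -5.7 K, ΔS = +0.72 psu (deep − shallow).
Δρ/ρ₀ = −αΔT + βΔS = 1.197 × 10⁻³ + 5.544 × 10⁻⁴ = 1.7514 × 10⁻³, so Δρ ≈ 1.797 kg m⁻³.
N² = (g/ρ₀)·Δρ/Δz = g·(Δρ/ρ₀)/Δz = 9.81 × 1.7514 × 10⁻³ / 102 = 1.6844 × 10⁻⁴ s⁻² ≈ 1.68 × 10⁻⁴ s⁻².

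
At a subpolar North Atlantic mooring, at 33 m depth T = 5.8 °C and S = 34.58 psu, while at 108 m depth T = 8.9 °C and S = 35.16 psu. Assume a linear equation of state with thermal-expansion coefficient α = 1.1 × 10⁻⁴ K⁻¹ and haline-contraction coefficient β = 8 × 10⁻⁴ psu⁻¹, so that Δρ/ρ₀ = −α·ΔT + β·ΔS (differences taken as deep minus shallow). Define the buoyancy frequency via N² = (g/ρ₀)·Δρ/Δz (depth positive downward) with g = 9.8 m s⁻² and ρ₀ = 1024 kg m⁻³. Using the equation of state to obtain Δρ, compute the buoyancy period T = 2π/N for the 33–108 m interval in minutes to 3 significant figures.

26.1 min

ΔT = +3.1 K, ΔS = +0.58 psu (deep − shallow).
Δρ/ρ₀ = −αΔT + βΔS = -3.41 × 10⁻⁴ + 4.64 × 10⁻⁴ = 1.23 × 10⁻⁴, so Δρ ≈ 0.1260 kg m⁻³.
N² = (g/ρ₀)·Δρ/Δz = g·(Δρ/ρ₀)/Δz = 9.8 × 1.23 × 10⁻⁴ / 75 = 1.6072 × 10⁻⁵ s⁻².
N = √(1.6072 × 10⁻⁵) = 4.0090 × 10⁻³ rad s⁻¹ → T = 2π/N = 1.5673 × 10³ s = 26.122 min ≈ 26.1 min.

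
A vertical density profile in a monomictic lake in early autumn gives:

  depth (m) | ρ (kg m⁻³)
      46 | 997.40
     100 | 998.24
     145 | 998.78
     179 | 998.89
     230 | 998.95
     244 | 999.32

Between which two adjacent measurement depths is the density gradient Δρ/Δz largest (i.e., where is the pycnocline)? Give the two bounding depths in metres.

230–244 m

Compute the density gradient over each adjacent pair:
  46–100 m: Δρ/Δz = 0.84/54 = 0.016 kg m⁻⁴
  100–145 m: Δρ/Δz = 0.54/45 = 0.012 kg m⁻⁴
  145–179 m: Δρ/Δz = 0.11/34 = 3.2 × 10⁻³ kg m⁻⁴
  179–230 m: Δρ/Δz = 0.06/51 = 1.2 × 10⁻³ kg m⁻⁴
  230–244 m: Δρ/Δz = 0.37/14 = 0.026 kg m⁻⁴
The largest gradient is in the 230–244 m interval — the pycnocline.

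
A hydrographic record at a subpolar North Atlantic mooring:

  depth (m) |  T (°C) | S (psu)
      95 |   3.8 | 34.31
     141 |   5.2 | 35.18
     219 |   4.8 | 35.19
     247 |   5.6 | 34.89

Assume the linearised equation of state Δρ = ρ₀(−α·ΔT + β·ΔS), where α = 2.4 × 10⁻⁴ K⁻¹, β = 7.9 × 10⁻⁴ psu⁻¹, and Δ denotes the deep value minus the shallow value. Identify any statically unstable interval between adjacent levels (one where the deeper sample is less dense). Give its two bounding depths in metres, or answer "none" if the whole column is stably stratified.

Evaluate Δρ/ρ₀ = −αΔT + βΔS across each adjacent pair:
  95–141 m: −αΔT+βΔS = −(2.4 × 10⁻⁴)(+1.4)+(7.9 × 10⁻⁴)(+0.87) = 3.5 × 10⁻⁴ → stable
  141–219 m: −αΔT+βΔS = −(2.4 × 10⁻⁴)(-0.4)+(7.9 × 10⁻⁴)(+0.01) = 1.0 × 10⁻⁴ → stable
  219–247 m: −αΔT+βΔS = −(2.4 × 10⁻⁴)(+0.8)+(7.9 × 10⁻⁴)(-0.30) = -4.3 × 10⁻⁴ → UNSTABLE
The 219–247 m interval has Δρ < 0: lighter water underlies denser water.

219–247 m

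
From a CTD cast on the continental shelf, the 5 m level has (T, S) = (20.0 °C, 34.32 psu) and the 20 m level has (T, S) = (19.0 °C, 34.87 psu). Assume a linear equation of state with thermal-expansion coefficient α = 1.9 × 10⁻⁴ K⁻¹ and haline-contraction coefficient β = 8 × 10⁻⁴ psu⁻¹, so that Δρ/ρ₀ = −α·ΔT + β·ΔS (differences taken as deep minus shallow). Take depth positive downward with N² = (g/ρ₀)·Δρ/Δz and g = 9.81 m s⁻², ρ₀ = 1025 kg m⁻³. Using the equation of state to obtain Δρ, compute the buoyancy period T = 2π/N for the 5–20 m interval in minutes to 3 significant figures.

5.16 min

ΔT = -1.0 K, ΔS = +0.55 psu (deep − shallow).
Δρ/ρ₀ = −αΔT + βΔS = 1.90 × 10⁻⁴ + 4.40 × 10⁻⁴ = 6.30 × 10⁻⁴, so Δρ ≈ 0.6458 kg m⁻³.
N² = (g/ρ₀)·Δρ/Δz = g·(Δρ/ρ₀)/Δz = 9.81 × 6.30 × 10⁻⁴ / 15 = 4.1202 × 10⁻⁴ s⁻².
N = √(4.1202 × 10⁻⁴) = 0.020298 rad s⁻¹ → T = 2π/N = 309.55 s = 5.1592 min ≈ 5.16 min.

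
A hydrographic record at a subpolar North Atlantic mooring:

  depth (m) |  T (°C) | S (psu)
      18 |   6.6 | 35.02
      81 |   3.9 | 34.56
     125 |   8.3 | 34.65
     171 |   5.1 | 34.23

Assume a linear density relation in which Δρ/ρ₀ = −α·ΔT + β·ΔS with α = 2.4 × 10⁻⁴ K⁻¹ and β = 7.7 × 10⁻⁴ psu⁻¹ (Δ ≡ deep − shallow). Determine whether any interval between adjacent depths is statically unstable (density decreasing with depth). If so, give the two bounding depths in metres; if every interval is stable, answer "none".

Evaluate Δρ/ρ₀ = −αΔT + βΔS across each adjacent pair:
  18–81 m: −αΔT+βΔS = −(2.4 × 10⁻⁴)(-2.7)+(7.7 × 10⁻⁴)(-0.46) = 2.9 × 10⁻⁴ → stable
  81–125 m: −αΔT+βΔS = −(2.4 × 10⁻⁴)(+4.4)+(7.7 × 10⁻⁴)(+0.09) = -9.9 × 10⁻⁴ → UNSTABLE
  125–171 m: −αΔT+βΔS = −(2.4 × 10⁻⁴)(-3.2)+(7.7 × 10⁻⁴)(-0.42) = 4.4 × 10⁻⁴ → stable
The 81–125 m interval has Δρ < 0: lighter water underlies denser water.

81–125 m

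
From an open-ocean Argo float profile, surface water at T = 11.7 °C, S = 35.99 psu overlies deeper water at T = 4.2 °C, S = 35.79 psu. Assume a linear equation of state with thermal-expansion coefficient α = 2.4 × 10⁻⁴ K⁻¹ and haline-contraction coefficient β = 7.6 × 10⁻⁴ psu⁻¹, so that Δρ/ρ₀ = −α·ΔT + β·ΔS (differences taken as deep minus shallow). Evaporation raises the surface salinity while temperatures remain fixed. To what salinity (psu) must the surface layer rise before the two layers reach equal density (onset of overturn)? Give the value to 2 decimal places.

38.16 psu

Neutral buoyancy requires −α(T_deep − T_surf) + β(S_deep − S_surf′) = 0.
S_surf′ = S_deep − (α/β)·ΔT = 35.79 − (2.4 × 10⁻⁴/7.6 × 10⁻⁴)·(-7.5) = 38.1584 psu.
Increase required: 38.1584 − 35.99 = 2.1684 psu.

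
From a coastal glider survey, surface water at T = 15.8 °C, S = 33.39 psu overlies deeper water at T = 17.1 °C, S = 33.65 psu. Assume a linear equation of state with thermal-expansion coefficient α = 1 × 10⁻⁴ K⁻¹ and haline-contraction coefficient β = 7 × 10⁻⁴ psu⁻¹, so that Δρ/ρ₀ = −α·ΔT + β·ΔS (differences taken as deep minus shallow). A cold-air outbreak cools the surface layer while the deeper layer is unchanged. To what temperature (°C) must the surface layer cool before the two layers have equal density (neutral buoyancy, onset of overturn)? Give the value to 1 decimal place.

Neutral buoyancy requires Δρ = 0, i.e. −α(T_deep − T_surf′) + β(S_deep − S_surf) = 0.
T_surf′ = T_deep − (β/α)·ΔS = 17.1 − (7 × 10⁻⁴/1 × 10⁻⁴)·(+0.26) = 15.280 °C.
Cooling required: 15.8 − (15.280) = 0.520 °C.

15.3 °C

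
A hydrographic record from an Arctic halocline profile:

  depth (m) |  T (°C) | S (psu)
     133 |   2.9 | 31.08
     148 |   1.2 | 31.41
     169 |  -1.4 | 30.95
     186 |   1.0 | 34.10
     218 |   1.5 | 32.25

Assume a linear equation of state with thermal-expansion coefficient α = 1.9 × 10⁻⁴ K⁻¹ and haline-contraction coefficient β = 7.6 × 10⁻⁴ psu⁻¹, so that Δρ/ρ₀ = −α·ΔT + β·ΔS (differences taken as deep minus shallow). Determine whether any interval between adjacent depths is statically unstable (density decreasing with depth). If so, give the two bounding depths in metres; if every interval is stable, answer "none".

Evaluate Δρ/ρ₀ = −αΔT + βΔS across each adjacent pair:
  133–148 m: −αΔT+βΔS = −(1.9 × 10⁻⁴)(-1.7)+(7.6 × 10⁻⁴)(+0.33) = 5.7 × 10⁻⁴ → stable
  148–169 m: −αΔT+βΔS = −(1.9 × 10⁻⁴)(-2.6)+(7.6 × 10⁻⁴)(-0.46) = 1.4 × 10⁻⁴ → stable
  169–186 m: −αΔT+βΔS = −(1.9 × 10⁻⁴)(+2.4)+(7.6 × 10⁻⁴)(+3.15) = 1.9 × 10⁻³ → stable
  186–218 m: −αΔT+βΔS = −(1.9 × 10⁻⁴)(+0.5)+(7.6 × 10⁻⁴)(-1.85) = -1.5 × 10⁻³ → UNSTABLE
The 186–218 m interval has Δρ < 0: lighter water underlies denser water.

186–218 m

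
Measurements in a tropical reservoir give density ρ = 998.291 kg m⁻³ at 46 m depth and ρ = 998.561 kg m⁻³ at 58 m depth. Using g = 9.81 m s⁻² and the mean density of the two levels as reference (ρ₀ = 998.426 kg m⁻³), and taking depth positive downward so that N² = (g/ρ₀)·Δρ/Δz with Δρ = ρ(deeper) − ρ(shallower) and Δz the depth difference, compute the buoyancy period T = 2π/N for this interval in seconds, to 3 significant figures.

Δρ = 998.561 − 998.291 = 0.270 kg m⁻³ over Δz = 58 − 46 = 12 m.
N² = (9.81/998.426) × (0.270/12) = 2.2107 × 10⁻⁴ s⁻².
N = √(2.2107 × 10⁻⁴) = 0.014868 rad s⁻¹, so T = 2π/N = 422.60 s ≈ 423 s.
N² > 0, so the interval is statically stable.

423 s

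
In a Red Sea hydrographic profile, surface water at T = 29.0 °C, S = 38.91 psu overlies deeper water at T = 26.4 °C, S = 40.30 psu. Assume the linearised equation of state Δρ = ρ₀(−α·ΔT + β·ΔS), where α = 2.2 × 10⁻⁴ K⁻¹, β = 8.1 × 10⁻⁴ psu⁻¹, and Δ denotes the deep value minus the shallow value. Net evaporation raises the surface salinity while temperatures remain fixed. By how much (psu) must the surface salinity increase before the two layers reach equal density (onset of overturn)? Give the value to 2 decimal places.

2.10 psu

Neutral buoyancy requires −α(T_deep − T_surf) + β(S_deep − S_surf′) = 0.
S_surf′ = S_deep − (α/β)·ΔT = 40.30 − (2.2 × 10⁻⁴/8.1 × 10⁻⁴)·(-2.6) = 41.0062 psu.
Increase required: 41.0062 − 38.91 = 2.0962 psu.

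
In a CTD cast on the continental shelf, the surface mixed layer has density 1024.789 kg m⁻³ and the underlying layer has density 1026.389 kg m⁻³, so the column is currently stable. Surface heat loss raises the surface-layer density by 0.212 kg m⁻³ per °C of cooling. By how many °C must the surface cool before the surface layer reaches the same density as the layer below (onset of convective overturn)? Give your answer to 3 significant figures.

Density deficit of the surface layer: 1026.389 − 1024.789 = 1.6 kg m⁻³.
Required change = 1.6 / 0.212 = 7.55 °C.

7.55 °C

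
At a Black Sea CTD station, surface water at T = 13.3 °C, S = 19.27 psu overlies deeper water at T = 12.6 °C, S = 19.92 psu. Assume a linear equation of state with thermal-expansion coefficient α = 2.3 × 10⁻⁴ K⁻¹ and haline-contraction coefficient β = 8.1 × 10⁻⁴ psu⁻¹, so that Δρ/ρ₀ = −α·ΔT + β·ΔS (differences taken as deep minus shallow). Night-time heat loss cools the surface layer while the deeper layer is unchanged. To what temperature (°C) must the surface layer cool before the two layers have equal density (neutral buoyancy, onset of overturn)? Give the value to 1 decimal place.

Neutral buoyancy requires Δρ = 0, i.e. −α(T_deep − T_surf′) + β(S_deep − S_surf) = 0.
T_surf′ = T_deep − (β/α)·ΔS = 12.6 − (8.1 × 10⁻⁴/2.3 × 10⁻⁴)·(+0.65) = 10.311 °C.
Cooling required: 13.3 − (10.311) = 2.989 °C.

10.3 °C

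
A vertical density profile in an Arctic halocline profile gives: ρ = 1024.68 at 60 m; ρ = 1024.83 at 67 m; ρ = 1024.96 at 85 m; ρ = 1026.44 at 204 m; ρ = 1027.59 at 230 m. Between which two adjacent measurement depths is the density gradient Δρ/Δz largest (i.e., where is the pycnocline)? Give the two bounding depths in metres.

Compute the density gradient over each adjacent pair:
  60–67 m: Δρ/Δz = 0.15/7 = 0.021 kg m⁻⁴
  67–85 m: Δρ/Δz = 0.13/18 = 7.2 × 10⁻³ kg m⁻⁴
  85–204 m: Δρ/Δz = 1.48/119 = 0.012 kg m⁻⁴
  204–230 m: Δρ/Δz = 1.15/26 = 0.044 kg m⁻⁴
The largest gradient is in the 204–230 m interval — the pycnocline.

204–230 m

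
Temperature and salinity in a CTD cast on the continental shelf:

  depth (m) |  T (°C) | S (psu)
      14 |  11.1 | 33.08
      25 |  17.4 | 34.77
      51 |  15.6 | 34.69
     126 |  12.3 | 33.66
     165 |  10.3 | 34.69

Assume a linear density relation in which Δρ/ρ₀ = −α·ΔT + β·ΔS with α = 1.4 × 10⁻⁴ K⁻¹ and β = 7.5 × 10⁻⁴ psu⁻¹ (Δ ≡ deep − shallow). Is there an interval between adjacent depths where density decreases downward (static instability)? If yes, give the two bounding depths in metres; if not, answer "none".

Evaluate Δρ/ρ₀ = −αΔT + βΔS across each adjacent pair:
  14–25 m: −αΔT+βΔS = −(1.4 × 10⁻⁴)(+6.3)+(7.5 × 10⁻⁴)(+1.69) = 3.9 × 10⁻⁴ → stable
  25–51 m: −αΔT+βΔS = −(1.4 × 10⁻⁴)(-1.8)+(7.5 × 10⁻⁴)(-0.08) = 1.9 × 10⁻⁴ → stable
  51–126 m: −αΔT+βΔS = −(1.4 × 10⁻⁴)(-3.3)+(7.5 × 10⁻⁴)(-1.03) = -3.1 × 10⁻⁴ → UNSTABLE
  126–165 m: −αΔT+βΔS = −(1.4 × 10⁻⁴)(-2.0)+(7.5 × 10⁻⁴)(+1.03) = 1.1 × 10⁻³ → stable
The 51–126 m interval has Δρ < 0: lighter water underlies denser water.

51–126 m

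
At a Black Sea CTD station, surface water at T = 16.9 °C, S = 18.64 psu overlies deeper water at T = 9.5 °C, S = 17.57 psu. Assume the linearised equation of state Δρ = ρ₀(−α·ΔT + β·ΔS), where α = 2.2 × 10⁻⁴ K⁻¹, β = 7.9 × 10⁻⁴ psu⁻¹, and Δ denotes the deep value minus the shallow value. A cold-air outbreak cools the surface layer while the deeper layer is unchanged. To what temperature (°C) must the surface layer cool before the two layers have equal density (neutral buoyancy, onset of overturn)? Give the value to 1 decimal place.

Neutral buoyancy requires Δρ = 0, i.e. −α(T_deep − T_surf′) + β(S_deep − S_surf) = 0.
T_surf′ = T_deep − (β/α)·ΔS = 9.5 − (7.9 × 10⁻⁴/2.2 × 10⁻⁴)·(-1.07) = 13.342 °C.
Cooling required: 16.9 − (13.342) = 3.558 °C.

13.3 °C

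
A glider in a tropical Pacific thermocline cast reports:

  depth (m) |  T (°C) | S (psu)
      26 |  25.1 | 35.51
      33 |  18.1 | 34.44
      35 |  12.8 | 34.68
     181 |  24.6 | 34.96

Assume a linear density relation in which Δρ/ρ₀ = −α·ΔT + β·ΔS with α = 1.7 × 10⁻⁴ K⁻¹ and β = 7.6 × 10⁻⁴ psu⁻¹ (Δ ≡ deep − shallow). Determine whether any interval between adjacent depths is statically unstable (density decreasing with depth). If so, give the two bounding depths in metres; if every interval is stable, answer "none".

Evaluate Δρ/ρ₀ = −αΔT + βΔS across each adjacent pair:
  26–33 m: −αΔT+βΔS = −(1.7 × 10⁻⁴)(-7.0)+(7.6 × 10⁻⁴)(-1.07) = 3.8 × 10⁻⁴ → stable
  33–35 m: −αΔT+βΔS = −(1.7 × 10⁻⁴)(-5.3)+(7.6 × 10⁻⁴)(+0.24) = 1.1 × 10⁻³ → stable
  35–181 m: −αΔT+βΔS = −(1.7 × 10⁻⁴)(+11.8)+(7.6 × 10⁻⁴)(+0.28) = -1.8 × 10⁻³ → UNSTABLE
The 35–181 m interval has Δρ < 0: lighter water underlies denser water.

35–181 m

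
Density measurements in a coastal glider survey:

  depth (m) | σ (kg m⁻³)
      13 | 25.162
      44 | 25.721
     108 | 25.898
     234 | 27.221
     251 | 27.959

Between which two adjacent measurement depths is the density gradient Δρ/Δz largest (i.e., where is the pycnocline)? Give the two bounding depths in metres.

234–251 m

Compute the density gradient over each adjacent pair:
  13–44 m: Δρ/Δz = 0.559/31 = 0.018 kg m⁻⁴
  44–108 m: Δρ/Δz = 0.177/64 = 2.8 × 10⁻³ kg m⁻⁴
  108–234 m: Δρ/Δz = 1.323/126 = 0.010 kg m⁻⁴
  234–251 m: Δρ/Δz = 0.738/17 = 0.043 kg m⁻⁴
The largest gradient is in the 234–251 m interval — the pycnocline.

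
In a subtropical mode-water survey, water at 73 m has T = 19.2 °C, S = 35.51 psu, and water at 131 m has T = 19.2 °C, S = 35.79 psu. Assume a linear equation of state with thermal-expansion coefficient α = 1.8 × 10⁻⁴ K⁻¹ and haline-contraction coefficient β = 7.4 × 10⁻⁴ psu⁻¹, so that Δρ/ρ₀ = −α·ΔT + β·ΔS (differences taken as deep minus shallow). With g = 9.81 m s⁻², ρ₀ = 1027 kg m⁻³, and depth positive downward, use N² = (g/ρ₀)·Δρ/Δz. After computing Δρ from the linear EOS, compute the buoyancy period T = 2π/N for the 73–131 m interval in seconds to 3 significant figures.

ΔT = +0.0 K, ΔS = +0.28 psu (deep − shallow).
Δρ/ρ₀ = −αΔT + βΔS = 0 + 2.072 × 10⁻⁴ = 2.072 × 10⁻⁴, so Δρ ≈ 0.2128 kg m⁻³.
N² = (g/ρ₀)·Δρ/Δz = g·(Δρ/ρ₀)/Δz = 9.81 × 2.072 × 10⁻⁴ / 58 = 3.5045 × 10⁻⁵ s⁻².
N = √(3.5045 × 10⁻⁵) = 5.9199 × 10⁻³ rad s⁻¹ → T = 2π/N = 1.0614 × 10³ s ≈ 1.06 × 10³ s.

1.06 × 10³ s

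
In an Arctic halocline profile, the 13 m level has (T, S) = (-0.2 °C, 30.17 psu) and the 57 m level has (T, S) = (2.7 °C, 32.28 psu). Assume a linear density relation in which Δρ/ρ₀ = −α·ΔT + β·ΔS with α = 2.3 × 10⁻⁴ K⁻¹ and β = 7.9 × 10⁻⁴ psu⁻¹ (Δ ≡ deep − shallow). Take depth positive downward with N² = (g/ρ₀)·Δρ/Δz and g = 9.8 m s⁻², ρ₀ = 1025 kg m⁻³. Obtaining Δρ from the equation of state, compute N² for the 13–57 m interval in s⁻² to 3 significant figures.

2.23 × 10⁻⁴ s⁻²

ΔT = +2.9 K, ΔS = +2.11 psu (deep − shallow).
Δρ/ρ₀ = −αΔT + βΔS = -6.67 × 10⁻⁴ + 1.6669 × 10⁻³ = 9.999 × 10⁻⁴, so Δρ ≈ 1.025 kg m⁻³.
N² = (g/ρ₀)·Δρ/Δz = g·(Δρ/ρ₀)/Δz = 9.8 × 9.999 × 10⁻⁴ / 44 = 2.2271 × 10⁻⁴ s⁻² ≈ 2.23 × 10⁻⁴ s⁻².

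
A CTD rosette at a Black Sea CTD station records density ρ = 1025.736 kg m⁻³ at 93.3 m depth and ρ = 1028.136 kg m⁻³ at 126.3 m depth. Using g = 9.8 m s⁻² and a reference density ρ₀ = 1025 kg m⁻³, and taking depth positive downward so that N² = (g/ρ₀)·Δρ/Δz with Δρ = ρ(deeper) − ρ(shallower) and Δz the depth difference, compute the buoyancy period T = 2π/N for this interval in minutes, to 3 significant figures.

3.97 min

Δρ = 1028.136 − 1025.736 = 2.400 kg m⁻³ over Δz = 126.3 − 93.3 = 33 m.
N² = (9.8/1025) × (2.400/33) = 6.9534 × 10⁻⁴ s⁻².
N = √(6.9534 × 10⁻⁴) = 0.026369 rad s⁻¹, so T = 2π/N = 238.28 s = 3.9713 min ≈ 3.97 min.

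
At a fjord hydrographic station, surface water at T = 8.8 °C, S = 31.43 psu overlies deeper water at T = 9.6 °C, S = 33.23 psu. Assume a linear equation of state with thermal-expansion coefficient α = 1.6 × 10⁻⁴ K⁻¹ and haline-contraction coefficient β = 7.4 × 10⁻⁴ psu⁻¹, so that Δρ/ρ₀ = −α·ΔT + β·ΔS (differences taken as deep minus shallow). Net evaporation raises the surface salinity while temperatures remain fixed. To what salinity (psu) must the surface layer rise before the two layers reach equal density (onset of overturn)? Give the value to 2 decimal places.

Neutral buoyancy requires −α(T_deep − T_surf) + β(S_deep − S_surf′) = 0.
S_surf′ = S_deep − (α/β)·ΔT = 33.23 − (1.6 × 10⁻⁴/7.4 × 10⁻⁴)·(+0.8) = 33.0570 psu.
Increase required: 33.0570 − 31.43 = 1.6270 psu.

33.06 psu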